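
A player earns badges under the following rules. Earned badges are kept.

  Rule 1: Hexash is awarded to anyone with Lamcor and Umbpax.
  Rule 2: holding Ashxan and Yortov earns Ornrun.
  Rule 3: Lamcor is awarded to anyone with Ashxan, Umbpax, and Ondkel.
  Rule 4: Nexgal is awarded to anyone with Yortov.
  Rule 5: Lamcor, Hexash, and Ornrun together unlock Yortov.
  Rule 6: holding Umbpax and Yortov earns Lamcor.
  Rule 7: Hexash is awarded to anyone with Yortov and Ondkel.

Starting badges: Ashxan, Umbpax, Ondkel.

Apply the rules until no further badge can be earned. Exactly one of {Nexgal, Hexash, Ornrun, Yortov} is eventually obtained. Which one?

Hexash

With Ashxan, Umbpax, and Ondkel, Lamcor is earned (Rule 3).
With Lamcor and Umbpax, Hexash is earned (Rule 1).
Yortov would need Lamcor, Hexash, and Ornrun (Rule 5), but Ornrun is never earned. Nexgal would need Yortov (Rule 4), but Yortov is never earned. Ornrun would need Ashxan and Yortov (Rule 2), but Yortov is never earned.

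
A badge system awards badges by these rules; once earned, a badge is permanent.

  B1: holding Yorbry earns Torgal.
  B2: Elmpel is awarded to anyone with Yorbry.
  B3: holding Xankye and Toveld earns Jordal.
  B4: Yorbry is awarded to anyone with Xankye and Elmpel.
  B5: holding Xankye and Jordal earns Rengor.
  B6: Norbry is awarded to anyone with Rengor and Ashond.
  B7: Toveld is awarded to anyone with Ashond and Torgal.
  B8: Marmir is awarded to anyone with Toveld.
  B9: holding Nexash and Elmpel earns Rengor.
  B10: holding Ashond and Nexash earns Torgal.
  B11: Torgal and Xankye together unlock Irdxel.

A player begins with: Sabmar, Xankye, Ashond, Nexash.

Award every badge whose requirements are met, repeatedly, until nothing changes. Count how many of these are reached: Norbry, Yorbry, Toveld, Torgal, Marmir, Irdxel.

With Ashond and Nexash, Torgal is earned (B10).
With Torgal and Xankye, Irdxel is earned (B11).
With Ashond and Torgal, Toveld is earned (B7).
With Toveld, Marmir is earned (B8).
With Xankye and Toveld, Jordal is earned (B3).
With Xankye and Jordal, Rengor is earned (B5).
With Rengor and Ashond, Norbry is earned (B6).
Norbry: reached.
Yorbry would need Xankye and Elmpel (B4), but Elmpel is never earned.
Toveld: reached.
Torgal: reached.
Marmir: reached.
Irdxel: reached.
Reached: Norbry, Toveld, Torgal, Marmir, and Irdxel — 5 of the 6.

5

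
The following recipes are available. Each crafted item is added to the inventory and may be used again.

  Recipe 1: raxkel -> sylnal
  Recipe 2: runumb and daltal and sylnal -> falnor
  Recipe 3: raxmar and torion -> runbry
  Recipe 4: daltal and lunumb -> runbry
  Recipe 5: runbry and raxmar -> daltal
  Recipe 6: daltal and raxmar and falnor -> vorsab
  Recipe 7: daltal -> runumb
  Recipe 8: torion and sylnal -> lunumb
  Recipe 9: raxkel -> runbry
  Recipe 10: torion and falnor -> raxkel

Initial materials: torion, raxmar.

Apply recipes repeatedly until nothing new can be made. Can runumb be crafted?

Yes

raxmar and torion -> runbry (Recipe 3).
runbry and raxmar -> daltal (Recipe 5).
Using Recipe 7, daltal makes runumb.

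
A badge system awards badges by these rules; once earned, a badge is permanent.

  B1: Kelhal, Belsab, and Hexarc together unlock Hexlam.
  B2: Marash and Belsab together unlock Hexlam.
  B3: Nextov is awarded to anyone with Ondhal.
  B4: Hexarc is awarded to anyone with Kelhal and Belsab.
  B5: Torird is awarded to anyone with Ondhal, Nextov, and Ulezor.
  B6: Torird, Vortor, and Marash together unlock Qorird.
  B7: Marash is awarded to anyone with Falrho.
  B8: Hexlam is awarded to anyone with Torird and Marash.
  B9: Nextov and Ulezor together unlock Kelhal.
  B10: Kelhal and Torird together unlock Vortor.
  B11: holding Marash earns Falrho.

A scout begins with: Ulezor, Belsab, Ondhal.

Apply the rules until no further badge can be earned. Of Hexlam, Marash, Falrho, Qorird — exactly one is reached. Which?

With Ondhal, Nextov is earned (B3).
With Nextov and Ulezor, Kelhal is earned (B9).
With Kelhal and Belsab, Hexarc is earned (B4).
With Kelhal, Belsab, and Hexarc, Hexlam is earned (B1).
Qorird would need Torird, Vortor, and Marash (B6), but Marash is never earned. Falrho would need Marash (B11), but Marash is never earned. Marash would need Falrho (B7), but Falrho is never earned.

Hexlam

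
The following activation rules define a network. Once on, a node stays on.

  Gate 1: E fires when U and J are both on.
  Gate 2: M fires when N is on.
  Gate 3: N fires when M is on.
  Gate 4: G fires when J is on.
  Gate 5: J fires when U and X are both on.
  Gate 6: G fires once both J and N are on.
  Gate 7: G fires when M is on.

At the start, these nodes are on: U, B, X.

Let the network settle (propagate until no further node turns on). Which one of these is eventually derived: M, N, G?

G

U and X are on, so J fires (Gate 5).
J is on, so G fires (Gate 4).
N would need M (Gate 3), but M never turns on. M would need N (Gate 2), but N never turns on.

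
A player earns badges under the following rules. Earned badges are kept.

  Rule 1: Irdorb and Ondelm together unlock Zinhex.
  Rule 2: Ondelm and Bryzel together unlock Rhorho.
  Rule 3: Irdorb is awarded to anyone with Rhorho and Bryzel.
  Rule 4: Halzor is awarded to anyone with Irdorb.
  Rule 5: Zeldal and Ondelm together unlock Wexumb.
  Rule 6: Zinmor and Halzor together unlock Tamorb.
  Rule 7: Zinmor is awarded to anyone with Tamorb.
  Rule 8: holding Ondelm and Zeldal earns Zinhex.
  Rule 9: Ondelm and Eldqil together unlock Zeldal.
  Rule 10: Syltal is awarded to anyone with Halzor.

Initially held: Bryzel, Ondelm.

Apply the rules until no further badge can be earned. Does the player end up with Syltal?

Yes

With Ondelm and Bryzel, Rhorho is earned (Rule 2).
With Rhorho and Bryzel, Irdorb is earned (Rule 3).
With Irdorb, Halzor is earned (Rule 4).
With Halzor, Syltal is earned (Rule 10).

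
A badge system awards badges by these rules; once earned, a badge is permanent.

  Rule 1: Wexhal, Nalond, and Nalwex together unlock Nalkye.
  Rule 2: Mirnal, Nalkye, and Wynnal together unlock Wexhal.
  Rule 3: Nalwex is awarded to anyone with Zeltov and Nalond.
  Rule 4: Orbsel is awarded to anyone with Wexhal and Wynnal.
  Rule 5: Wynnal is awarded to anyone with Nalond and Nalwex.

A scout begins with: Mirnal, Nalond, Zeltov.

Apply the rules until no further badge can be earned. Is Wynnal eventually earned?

Yes

With Zeltov and Nalond, Nalwex is earned (Rule 3).
With Nalond and Nalwex, Wynnal is earned (Rule 5).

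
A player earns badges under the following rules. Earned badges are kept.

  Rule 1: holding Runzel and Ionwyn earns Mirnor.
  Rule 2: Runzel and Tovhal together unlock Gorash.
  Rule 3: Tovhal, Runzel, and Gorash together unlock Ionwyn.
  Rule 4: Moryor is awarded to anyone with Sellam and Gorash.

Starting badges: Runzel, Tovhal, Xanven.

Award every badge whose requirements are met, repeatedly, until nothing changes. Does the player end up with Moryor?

Moryor would need Sellam and Gorash (Rule 4), but Sellam is never earned.

No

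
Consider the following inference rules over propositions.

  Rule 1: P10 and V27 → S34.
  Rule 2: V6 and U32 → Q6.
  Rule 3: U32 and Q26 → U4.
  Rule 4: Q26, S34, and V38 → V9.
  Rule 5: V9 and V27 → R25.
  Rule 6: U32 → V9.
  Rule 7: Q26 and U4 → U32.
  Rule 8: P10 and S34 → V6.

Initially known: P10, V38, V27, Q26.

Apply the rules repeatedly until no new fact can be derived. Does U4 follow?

U4 would need U32 and Q26 (Rule 3), but U32 is never established.

No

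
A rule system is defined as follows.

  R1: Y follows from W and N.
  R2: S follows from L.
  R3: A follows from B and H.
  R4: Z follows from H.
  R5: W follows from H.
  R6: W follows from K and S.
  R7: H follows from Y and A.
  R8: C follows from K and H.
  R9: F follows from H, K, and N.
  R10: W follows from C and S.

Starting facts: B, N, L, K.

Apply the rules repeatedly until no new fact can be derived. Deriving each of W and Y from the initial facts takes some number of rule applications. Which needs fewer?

W

W: L holds, so S follows (R2). From K and S, R6 gives W. [2 rule applications]
Y: L holds, so S follows (R2). From K and S, R6 gives W. From W and N, R1 gives Y. [3 rule applications]
W needs fewer.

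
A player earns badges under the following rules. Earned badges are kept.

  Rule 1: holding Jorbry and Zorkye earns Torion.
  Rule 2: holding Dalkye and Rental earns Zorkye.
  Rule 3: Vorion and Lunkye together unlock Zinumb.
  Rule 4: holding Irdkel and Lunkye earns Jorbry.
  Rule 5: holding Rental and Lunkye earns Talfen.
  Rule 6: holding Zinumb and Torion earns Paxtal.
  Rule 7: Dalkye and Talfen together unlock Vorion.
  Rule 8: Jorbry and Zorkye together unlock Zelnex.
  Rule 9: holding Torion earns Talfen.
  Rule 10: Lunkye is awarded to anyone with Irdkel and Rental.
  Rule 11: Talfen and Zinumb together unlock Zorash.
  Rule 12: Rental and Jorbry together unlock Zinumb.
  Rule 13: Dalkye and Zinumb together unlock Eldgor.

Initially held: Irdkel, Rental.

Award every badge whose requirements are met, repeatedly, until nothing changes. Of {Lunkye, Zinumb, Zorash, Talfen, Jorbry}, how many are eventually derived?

5

With Irdkel and Rental, Lunkye is earned (Rule 10).
With Rental and Lunkye, Talfen is earned (Rule 5).
With Irdkel and Lunkye, Jorbry is earned (Rule 4).
With Rental and Jorbry, Zinumb is earned (Rule 12).
With Talfen and Zinumb, Zorash is earned (Rule 11).
Lunkye: reached.
Zinumb: reached.
Zorash: reached.
Talfen: reached.
Jorbry: reached.
All 5 are reached.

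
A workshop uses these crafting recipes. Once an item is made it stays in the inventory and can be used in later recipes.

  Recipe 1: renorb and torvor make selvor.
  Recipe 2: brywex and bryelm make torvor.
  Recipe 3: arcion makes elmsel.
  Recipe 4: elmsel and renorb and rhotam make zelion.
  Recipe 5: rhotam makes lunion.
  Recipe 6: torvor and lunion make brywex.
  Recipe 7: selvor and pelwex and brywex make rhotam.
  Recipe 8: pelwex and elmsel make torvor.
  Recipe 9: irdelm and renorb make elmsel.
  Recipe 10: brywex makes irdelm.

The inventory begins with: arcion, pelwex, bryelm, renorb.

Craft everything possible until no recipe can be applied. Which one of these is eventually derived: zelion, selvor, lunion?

selvor

Using Recipe 3, arcion makes elmsel.
pelwex and elmsel → torvor (Recipe 8).
Using Recipe 1, renorb and torvor make selvor.
lunion would need rhotam (Recipe 5), but rhotam is never obtained. zelion would need elmsel, renorb, and rhotam (Recipe 4), but rhotam is never obtained.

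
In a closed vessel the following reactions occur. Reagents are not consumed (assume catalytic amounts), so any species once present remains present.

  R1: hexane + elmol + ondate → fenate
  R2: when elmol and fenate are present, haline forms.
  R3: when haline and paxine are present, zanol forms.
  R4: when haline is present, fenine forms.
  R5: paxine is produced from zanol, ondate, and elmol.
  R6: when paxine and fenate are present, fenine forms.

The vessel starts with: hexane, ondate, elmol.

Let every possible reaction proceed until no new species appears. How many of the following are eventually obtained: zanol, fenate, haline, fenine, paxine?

3

hexane, elmol, and ondate present → fenate forms (R1).
elmol and fenate present → haline forms (R2).
haline present → fenine forms (R4).
zanol would need haline and paxine (R3), but paxine never forms.
fenate: reached.
haline: reached.
fenine: reached.
paxine would need zanol, ondate, and elmol (R5), but zanol never forms.
Reached: fenate, haline, and fenine — 3 of the 5.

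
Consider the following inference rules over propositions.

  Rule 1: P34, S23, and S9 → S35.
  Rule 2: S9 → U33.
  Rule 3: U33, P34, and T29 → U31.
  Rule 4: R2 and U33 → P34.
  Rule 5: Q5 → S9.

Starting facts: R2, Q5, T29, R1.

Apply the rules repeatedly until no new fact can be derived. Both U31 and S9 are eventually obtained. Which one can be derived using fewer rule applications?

S9

S9: From Q5, Rule 5 gives S9. [1 rule application]
U31: From Q5, Rule 5 gives S9. From S9, Rule 2 gives U33. R2 and U33 hold, so P34 follows (Rule 4). U33, P34, and T29 hold, so U31 follows (Rule 3). [4 rule applications]
S9 needs fewer.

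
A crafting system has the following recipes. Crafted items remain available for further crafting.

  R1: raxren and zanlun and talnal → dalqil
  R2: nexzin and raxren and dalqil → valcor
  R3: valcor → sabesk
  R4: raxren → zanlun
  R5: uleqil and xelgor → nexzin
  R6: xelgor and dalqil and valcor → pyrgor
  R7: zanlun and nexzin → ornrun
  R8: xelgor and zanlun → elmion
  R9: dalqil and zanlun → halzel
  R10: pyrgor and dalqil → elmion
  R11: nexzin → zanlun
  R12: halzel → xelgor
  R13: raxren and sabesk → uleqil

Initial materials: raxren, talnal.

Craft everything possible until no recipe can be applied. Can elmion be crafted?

Yes

Using R4, raxren makes zanlun.
raxren and zanlun and talnal → dalqil (R1).
dalqil and zanlun → halzel (R9).
halzel → xelgor (R12).
Using R8, xelgor and zanlun make elmion.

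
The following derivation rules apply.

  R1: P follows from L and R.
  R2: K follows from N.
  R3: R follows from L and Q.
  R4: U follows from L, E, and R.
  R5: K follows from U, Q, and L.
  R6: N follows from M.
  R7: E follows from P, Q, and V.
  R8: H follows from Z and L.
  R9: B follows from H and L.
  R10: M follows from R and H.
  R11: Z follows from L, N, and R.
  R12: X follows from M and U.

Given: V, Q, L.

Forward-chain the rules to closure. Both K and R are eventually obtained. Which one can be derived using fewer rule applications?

R

R: From L and Q, R3 gives R. [1 rule application]
K: From L and Q, R3 gives R. From L and R, R1 gives P. P, Q, and V hold, so E follows (R7). L, E, and R hold, so U follows (R4). From U, Q, and L, R5 gives K. [5 rule applications]
R needs fewer.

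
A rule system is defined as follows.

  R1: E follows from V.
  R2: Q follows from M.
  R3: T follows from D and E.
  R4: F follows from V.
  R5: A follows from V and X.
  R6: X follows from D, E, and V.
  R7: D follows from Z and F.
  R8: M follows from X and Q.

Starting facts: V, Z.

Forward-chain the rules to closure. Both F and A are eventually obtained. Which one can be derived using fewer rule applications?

F: V holds, so F follows (R4). [1 rule application]
A: From V, R4 gives F. From V, R1 gives E. From Z and F, R7 gives D. D, E, and V hold, so X follows (R6). V and X hold, so A follows (R5). [5 rule applications]
F needs fewer.

F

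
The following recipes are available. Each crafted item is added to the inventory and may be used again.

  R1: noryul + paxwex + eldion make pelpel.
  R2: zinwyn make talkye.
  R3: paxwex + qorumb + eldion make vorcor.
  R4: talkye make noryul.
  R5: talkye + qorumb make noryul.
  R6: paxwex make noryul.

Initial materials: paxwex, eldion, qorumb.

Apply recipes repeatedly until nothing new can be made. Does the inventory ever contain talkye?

talkye would need zinwyn (R2), but zinwyn is never obtained.

No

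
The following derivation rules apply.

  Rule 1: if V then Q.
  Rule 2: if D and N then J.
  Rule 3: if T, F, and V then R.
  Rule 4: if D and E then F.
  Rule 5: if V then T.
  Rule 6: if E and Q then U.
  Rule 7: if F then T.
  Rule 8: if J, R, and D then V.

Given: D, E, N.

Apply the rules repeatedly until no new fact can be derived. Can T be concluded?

Yes

D and E hold, so F follows (Rule 4).
From F, Rule 7 gives T.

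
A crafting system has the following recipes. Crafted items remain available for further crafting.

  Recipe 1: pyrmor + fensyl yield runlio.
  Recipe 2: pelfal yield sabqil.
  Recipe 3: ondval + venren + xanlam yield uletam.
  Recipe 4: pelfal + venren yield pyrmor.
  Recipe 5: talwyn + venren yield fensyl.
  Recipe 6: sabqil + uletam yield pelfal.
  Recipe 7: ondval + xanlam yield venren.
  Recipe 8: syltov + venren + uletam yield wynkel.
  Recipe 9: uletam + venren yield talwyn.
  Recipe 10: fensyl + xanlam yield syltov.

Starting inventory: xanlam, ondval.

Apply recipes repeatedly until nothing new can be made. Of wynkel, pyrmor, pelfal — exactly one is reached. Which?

ondval + xanlam → venren (Recipe 7).
Using Recipe 3, ondval, venren, and xanlam make uletam.
Using Recipe 9, uletam and venren make talwyn.
talwyn + venren → fensyl (Recipe 5).
fensyl + xanlam → syltov (Recipe 10).
syltov + venren + uletam → wynkel (Recipe 8).
pelfal would need sabqil and uletam (Recipe 6), but sabqil is never obtained. pyrmor would need pelfal and venren (Recipe 4), but pelfal is never obtained.

wynkel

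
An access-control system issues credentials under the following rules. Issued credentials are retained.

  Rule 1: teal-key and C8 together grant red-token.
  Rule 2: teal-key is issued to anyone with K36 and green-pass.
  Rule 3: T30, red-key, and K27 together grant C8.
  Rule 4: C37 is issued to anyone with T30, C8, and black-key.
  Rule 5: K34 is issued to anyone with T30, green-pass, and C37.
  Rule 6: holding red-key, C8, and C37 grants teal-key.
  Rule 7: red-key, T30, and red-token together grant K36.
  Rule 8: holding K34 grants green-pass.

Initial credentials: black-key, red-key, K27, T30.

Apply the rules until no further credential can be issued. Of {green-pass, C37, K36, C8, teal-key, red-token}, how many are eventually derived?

5

Holding T30, red-key, and K27 grants C8 (Rule 3).
Holding T30, C8, and black-key grants C37 (Rule 4).
Holding red-key, C8, and C37 grants teal-key (Rule 6).
Holding teal-key and C8 grants red-token (Rule 1).
Holding red-key, T30, and red-token grants K36 (Rule 7).
green-pass would need K34 (Rule 8), but K34 is never granted.
C37: reached.
K36: reached.
C8: reached.
teal-key: reached.
red-token: reached.
Reached: C37, K36, C8, teal-key, and red-token — 5 of the 6.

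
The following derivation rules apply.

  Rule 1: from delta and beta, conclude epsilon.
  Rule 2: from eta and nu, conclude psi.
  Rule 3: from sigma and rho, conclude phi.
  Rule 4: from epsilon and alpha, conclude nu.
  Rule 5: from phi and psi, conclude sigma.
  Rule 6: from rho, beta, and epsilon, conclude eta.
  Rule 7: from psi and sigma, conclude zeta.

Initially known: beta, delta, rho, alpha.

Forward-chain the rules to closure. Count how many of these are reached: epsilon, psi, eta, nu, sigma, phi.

4

From delta and beta, Rule 1 gives epsilon.
epsilon and alpha hold, so nu follows (Rule 4).
rho, beta, and epsilon hold, so eta follows (Rule 6).
From eta and nu, Rule 2 gives psi.
epsilon: reached.
psi: reached.
eta: reached.
nu: reached.
sigma would need phi and psi (Rule 5), but phi is never established.
phi would need sigma and rho (Rule 3), but sigma is never established.
Reached: epsilon, psi, eta, and nu — 4 of the 6.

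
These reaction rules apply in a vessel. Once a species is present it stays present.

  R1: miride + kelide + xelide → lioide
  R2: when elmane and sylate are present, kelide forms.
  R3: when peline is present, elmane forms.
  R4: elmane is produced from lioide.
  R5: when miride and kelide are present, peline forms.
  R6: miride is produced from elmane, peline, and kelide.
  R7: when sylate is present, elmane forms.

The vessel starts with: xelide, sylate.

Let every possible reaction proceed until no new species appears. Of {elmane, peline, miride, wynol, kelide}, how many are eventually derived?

2

sylate present → elmane forms (R7).
elmane and sylate present → kelide forms (R2).
elmane: reached.
peline would need miride and kelide (R5), but miride never forms.
miride would need elmane, peline, and kelide (R6), but peline never forms.
No rule produces wynol, and it is not given.
kelide: reached.
Reached: elmane and kelide — 2 of the 5.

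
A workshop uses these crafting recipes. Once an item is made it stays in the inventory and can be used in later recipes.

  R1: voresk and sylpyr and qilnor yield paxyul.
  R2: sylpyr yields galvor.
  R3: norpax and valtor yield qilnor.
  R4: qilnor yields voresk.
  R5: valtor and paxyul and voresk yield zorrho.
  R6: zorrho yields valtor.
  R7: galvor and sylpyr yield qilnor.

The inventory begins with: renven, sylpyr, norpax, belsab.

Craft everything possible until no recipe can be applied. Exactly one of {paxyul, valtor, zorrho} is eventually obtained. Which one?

Using R2, sylpyr makes galvor.
galvor and sylpyr → qilnor (R7).
Using R4, qilnor makes voresk.
Using R1, voresk, sylpyr, and qilnor make paxyul.
zorrho would need valtor, paxyul, and voresk (R5), but valtor is never obtained. valtor would need zorrho (R6), but zorrho is never obtained.

paxyul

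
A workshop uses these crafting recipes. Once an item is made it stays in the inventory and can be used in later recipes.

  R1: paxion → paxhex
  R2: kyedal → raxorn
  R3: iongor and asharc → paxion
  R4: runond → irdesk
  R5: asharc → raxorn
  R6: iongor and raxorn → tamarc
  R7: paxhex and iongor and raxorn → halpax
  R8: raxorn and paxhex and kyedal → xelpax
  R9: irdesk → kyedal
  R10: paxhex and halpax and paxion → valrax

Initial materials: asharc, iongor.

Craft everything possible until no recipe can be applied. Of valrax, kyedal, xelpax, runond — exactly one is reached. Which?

valrax

iongor and asharc → paxion (R3).
asharc → raxorn (R5).
Using R1, paxion makes paxhex.
paxhex and iongor and raxorn → halpax (R7).
Using R10, paxhex, halpax, and paxion make valrax.
xelpax would need raxorn, paxhex, and kyedal (R8), but kyedal is never obtained. kyedal would need irdesk (R9), but irdesk is never obtained. No rule produces runond, and it is not given.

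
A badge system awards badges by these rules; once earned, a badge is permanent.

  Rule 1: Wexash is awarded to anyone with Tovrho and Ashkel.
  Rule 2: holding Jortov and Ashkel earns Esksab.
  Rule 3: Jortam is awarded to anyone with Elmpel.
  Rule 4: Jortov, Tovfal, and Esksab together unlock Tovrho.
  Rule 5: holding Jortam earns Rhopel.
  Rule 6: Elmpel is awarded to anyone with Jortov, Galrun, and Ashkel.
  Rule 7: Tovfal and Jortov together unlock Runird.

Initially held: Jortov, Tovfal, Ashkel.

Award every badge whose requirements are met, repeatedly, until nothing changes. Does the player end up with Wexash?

With Jortov and Ashkel, Esksab is earned (Rule 2).
With Jortov, Tovfal, and Esksab, Tovrho is earned (Rule 4).
With Tovrho and Ashkel, Wexash is earned (Rule 1).

Yes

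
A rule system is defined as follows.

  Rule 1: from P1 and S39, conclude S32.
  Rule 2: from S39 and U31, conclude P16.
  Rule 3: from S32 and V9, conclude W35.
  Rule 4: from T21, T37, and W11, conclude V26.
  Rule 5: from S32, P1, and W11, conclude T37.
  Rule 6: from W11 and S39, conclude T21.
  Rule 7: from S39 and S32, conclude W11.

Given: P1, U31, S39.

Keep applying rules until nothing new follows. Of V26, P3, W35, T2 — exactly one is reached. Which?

V26

From P1 and S39, Rule 1 gives S32.
From S39 and S32, Rule 7 gives W11.
From W11 and S39, Rule 6 gives T21.
S32, P1, and W11 hold, so T37 follows (Rule 5).
T21, T37, and W11 hold, so V26 follows (Rule 4).
No rule produces T2, and it is not given. No rule produces P3, and it is not given. W35 would need S32 and V9 (Rule 3), but V9 is never established.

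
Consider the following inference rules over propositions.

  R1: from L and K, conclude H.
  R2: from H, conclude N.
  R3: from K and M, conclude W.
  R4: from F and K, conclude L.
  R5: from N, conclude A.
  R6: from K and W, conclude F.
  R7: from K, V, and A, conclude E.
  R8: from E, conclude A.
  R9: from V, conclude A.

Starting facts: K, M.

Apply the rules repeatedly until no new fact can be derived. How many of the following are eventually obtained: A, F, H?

3

From K and M, R3 gives W.
From K and W, R6 gives F.
F and K hold, so L follows (R4).
L and K hold, so H follows (R1).
From H, R2 gives N.
From N, R5 gives A.
A: reached.
F: reached.
H: reached.
All 3 are reached.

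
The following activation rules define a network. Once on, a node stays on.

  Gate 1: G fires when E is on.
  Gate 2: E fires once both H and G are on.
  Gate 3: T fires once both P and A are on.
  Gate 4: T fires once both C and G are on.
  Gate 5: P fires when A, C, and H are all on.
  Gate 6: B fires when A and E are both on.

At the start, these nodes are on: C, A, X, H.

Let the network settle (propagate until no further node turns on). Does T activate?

Yes

A, C, and H are on, so P fires (Gate 5).
Gate 3: P and A on → T on.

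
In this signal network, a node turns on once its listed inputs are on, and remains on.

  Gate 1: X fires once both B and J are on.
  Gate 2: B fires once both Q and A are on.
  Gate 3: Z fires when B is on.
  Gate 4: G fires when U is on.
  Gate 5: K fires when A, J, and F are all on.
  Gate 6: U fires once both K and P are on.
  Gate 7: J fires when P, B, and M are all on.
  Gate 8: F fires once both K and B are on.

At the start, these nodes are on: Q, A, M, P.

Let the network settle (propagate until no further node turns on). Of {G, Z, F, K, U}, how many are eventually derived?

Gate 2: Q and A on → B on.
B is on, so Z fires (Gate 3).
G would need U (Gate 4), but U never turns on.
Z: reached.
F would need K and B (Gate 8), but K never turns on.
K would need A, J, and F (Gate 5), but F never turns on.
U would need K and P (Gate 6), but K never turns on.
Reached: Z — 1 of the 5.

1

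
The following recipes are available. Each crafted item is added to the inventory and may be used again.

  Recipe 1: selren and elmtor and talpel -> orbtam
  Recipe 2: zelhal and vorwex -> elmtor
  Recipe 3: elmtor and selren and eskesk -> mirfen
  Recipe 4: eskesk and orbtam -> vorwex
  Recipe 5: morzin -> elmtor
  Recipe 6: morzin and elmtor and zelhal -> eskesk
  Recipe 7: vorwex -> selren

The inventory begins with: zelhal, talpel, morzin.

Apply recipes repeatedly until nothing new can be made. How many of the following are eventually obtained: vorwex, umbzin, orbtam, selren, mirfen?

0

vorwex would need eskesk and orbtam (Recipe 4), but orbtam is never obtained.
No rule produces umbzin, and it is not given.
orbtam would need selren, elmtor, and talpel (Recipe 1), but selren is never obtained.
selren would need vorwex (Recipe 7), but vorwex is never obtained.
mirfen would need elmtor, selren, and eskesk (Recipe 3), but selren is never obtained.
None of the 5 are reached.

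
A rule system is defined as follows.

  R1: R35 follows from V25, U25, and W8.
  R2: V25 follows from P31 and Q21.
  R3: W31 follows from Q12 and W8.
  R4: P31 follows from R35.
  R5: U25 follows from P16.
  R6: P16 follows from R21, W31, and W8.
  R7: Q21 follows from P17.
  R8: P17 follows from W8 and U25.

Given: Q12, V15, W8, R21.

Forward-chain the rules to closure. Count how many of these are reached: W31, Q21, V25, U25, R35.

From Q12 and W8, R3 gives W31.
From R21, W31, and W8, R6 gives P16.
From P16, R5 gives U25.
From W8 and U25, R8 gives P17.
P17 holds, so Q21 follows (R7).
W31: reached.
Q21: reached.
V25 would need P31 and Q21 (R2), but P31 is never established.
U25: reached.
R35 would need V25, U25, and W8 (R1), but V25 is never established.
Reached: W31, Q21, and U25 — 3 of the 5.

3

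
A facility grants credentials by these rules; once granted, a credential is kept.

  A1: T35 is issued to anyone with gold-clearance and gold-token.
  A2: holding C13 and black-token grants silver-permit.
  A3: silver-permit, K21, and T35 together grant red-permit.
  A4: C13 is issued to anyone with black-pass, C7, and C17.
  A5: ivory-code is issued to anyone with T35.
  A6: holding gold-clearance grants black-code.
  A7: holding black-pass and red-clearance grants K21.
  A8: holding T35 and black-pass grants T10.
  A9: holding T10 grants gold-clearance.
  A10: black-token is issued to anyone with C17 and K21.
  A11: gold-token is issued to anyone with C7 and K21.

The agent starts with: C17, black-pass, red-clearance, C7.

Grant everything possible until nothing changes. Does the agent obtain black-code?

No

black-code would need gold-clearance (A6), but gold-clearance is never granted.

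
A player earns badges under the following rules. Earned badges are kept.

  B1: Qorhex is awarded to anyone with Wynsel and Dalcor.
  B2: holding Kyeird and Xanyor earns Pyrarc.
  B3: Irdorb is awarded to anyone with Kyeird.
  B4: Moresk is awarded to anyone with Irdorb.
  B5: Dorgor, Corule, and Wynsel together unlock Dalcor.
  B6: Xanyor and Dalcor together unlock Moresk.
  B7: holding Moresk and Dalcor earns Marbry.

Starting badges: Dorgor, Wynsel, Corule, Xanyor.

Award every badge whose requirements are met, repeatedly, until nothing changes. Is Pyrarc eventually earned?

Pyrarc would need Kyeird and Xanyor (B2), but Kyeird is never earned.

No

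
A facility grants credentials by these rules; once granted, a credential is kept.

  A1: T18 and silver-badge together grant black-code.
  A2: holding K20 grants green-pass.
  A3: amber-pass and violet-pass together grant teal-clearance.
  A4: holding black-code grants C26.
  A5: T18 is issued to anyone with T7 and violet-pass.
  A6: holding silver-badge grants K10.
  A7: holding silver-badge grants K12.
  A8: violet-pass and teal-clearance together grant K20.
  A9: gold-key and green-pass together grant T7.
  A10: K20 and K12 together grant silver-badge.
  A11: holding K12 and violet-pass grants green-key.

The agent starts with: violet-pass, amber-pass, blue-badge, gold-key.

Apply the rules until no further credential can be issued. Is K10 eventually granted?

K10 would need silver-badge (A6), but silver-badge is never granted.

No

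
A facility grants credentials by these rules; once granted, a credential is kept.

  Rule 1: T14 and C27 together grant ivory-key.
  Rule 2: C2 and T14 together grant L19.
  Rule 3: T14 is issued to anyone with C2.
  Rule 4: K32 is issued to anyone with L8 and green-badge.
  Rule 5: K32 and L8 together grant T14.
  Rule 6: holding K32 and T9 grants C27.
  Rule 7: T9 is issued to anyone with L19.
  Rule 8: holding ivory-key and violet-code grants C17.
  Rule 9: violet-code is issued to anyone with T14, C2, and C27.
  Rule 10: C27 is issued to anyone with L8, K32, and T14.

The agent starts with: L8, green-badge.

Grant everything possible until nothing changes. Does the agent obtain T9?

No

T9 would need L19 (Rule 7), but L19 is never granted.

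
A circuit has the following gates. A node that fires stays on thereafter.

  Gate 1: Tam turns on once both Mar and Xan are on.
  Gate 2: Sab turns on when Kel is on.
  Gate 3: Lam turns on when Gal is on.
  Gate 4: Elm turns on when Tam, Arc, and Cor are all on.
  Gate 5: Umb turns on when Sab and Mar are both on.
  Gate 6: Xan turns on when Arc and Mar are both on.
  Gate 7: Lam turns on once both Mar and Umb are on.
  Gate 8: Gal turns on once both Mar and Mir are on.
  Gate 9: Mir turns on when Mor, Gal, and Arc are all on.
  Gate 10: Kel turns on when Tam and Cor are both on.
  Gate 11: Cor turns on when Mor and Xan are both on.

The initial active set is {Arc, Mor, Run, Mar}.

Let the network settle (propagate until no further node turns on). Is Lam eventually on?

Yes

Gate 6: Arc and Mar on → Xan on.
Gate 11: Mor and Xan on → Cor on.
Gate 1: Mar and Xan on → Tam on.
Tam and Cor are on, so Kel turns on (Gate 10).
Gate 2: Kel on → Sab on.
Sab and Mar are on, so Umb turns on (Gate 5).
Mar and Umb are on, so Lam turns on (Gate 7).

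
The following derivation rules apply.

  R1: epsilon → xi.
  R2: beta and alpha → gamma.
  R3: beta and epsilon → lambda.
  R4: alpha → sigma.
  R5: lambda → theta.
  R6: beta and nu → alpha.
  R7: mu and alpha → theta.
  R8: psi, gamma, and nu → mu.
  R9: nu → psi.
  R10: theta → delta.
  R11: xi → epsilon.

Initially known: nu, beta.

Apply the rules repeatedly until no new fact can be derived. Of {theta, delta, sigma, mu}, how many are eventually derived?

4

beta and nu hold, so alpha follows (R6).
nu holds, so psi follows (R9).
alpha holds, so sigma follows (R4).
beta and alpha hold, so gamma follows (R2).
From psi, gamma, and nu, R8 gives mu.
From mu and alpha, R7 gives theta.
theta holds, so delta follows (R10).
theta: reached.
delta: reached.
sigma: reached.
mu: reached.
All 4 are reached.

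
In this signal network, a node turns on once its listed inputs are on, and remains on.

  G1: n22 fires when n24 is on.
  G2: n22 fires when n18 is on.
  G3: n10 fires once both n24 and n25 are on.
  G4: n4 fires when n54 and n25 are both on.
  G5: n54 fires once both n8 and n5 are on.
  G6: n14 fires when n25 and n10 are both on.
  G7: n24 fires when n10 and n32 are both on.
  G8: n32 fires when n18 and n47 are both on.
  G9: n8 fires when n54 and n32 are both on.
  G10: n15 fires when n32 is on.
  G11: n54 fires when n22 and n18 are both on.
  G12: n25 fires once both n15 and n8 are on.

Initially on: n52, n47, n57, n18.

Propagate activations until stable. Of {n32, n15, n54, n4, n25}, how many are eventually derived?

5

G8: n18 and n47 on → n32 on.
n18 is on, so n22 fires (G2).
G10: n32 on → n15 on.
n22 and n18 are on, so n54 fires (G11).
G9: n54 and n32 on → n8 on.
G12: n15 and n8 on → n25 on.
n54 and n25 are on, so n4 fires (G4).
n32: reached.
n15: reached.
n54: reached.
n4: reached.
n25: reached.
All 5 are reached.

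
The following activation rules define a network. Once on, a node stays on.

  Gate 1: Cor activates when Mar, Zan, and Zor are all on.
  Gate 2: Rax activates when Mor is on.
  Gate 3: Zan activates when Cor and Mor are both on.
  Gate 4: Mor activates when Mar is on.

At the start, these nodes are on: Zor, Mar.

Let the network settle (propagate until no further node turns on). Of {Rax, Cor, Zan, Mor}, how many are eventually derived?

2

Gate 4: Mar on → Mor on.
Mor is on, so Rax activates (Gate 2).
Rax: reached.
Cor would need Mar, Zan, and Zor (Gate 1), but Zan never turns on.
Zan would need Cor and Mor (Gate 3), but Cor never turns on.
Mor: reached.
Reached: Rax and Mor — 2 of the 4.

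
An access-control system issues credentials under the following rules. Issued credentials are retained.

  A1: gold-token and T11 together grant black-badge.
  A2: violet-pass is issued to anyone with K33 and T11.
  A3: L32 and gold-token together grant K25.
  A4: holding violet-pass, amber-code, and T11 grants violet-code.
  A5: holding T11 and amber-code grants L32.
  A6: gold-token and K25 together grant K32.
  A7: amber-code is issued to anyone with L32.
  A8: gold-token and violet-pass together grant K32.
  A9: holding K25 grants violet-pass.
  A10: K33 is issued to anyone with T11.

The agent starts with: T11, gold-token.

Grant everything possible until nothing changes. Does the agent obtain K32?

Yes

Holding T11 grants K33 (A10).
Holding K33 and T11 grants violet-pass (A2).
Holding gold-token and violet-pass grants K32 (A8).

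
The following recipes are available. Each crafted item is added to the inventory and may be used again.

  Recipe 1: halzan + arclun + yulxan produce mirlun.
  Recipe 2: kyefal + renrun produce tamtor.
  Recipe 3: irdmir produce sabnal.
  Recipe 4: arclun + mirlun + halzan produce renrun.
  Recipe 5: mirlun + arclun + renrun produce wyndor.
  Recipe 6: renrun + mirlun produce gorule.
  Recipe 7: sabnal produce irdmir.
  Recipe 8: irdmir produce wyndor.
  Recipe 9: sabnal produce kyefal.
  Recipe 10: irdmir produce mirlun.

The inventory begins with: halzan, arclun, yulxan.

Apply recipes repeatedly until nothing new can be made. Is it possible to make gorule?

Yes

halzan + arclun + yulxan → mirlun (Recipe 1).
Using Recipe 4, arclun, mirlun, and halzan make renrun.
renrun + mirlun → gorule (Recipe 6).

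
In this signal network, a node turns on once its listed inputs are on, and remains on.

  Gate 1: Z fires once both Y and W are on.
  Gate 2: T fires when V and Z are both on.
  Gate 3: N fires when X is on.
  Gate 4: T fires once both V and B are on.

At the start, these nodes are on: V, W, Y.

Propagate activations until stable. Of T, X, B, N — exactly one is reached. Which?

T

Y and W are on, so Z fires (Gate 1).
Gate 2: V and Z on → T on.
No rule produces B, and it is not given. No rule produces X, and it is not given. N would need X (Gate 3), but X never turns on.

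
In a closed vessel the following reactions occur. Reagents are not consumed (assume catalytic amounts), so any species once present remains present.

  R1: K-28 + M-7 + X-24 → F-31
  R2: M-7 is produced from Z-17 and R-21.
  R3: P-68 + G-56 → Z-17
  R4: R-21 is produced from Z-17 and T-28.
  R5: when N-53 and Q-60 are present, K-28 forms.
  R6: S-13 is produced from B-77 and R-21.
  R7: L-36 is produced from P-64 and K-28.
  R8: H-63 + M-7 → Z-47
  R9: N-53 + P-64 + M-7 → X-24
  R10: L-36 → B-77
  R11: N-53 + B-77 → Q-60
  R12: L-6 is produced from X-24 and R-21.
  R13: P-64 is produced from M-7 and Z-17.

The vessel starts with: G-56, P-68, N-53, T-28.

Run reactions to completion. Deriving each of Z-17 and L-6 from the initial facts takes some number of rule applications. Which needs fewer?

Z-17: P-68 and G-56 present → Z-17 forms (R3). [1 rule application]
L-6: P-68 and G-56 present → Z-17 forms (R3). Z-17 and T-28 present → R-21 forms (R4). Z-17 and R-21 present → M-7 forms (R2). M-7 and Z-17 present → P-64 forms (R13). N-53, P-64, and M-7 present → X-24 forms (R9). X-24 and R-21 present → L-6 forms (R12). [6 rule applications]
Z-17 needs fewer.

Z-17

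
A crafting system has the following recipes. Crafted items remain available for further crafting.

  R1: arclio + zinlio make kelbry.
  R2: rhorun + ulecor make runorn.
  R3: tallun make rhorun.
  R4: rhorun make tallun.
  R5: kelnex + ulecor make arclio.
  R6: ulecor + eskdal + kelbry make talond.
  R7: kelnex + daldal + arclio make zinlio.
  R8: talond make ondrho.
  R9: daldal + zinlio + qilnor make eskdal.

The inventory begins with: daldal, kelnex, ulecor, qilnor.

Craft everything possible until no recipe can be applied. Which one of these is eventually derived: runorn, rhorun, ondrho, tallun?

kelnex + ulecor → arclio (R5).
Using R7, kelnex, daldal, and arclio make zinlio.
daldal + zinlio + qilnor → eskdal (R9).
Using R1, arclio and zinlio make kelbry.
Using R6, ulecor, eskdal, and kelbry make talond.
talond → ondrho (R8).
rhorun would need tallun (R3), but tallun is never obtained. runorn would need rhorun and ulecor (R2), but rhorun is never obtained. tallun would need rhorun (R4), but rhorun is never obtained.

ondrho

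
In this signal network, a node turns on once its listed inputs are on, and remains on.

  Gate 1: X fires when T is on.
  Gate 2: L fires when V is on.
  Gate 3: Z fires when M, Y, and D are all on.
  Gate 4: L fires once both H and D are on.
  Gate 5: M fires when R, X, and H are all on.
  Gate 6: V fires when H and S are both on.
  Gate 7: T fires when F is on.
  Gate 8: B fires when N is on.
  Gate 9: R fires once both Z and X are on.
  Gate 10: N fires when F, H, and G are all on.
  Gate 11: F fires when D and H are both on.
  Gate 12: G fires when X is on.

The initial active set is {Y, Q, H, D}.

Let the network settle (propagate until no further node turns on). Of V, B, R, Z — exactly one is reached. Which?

D and H are on, so F fires (Gate 11).
Gate 7: F on → T on.
T is on, so X fires (Gate 1).
Gate 12: X on → G on.
Gate 10: F, H, and G on → N on.
Gate 8: N on → B on.
V would need H and S (Gate 6), but S never turns on. R would need Z and X (Gate 9), but Z never turns on. Z would need M, Y, and D (Gate 3), but M never turns on.

B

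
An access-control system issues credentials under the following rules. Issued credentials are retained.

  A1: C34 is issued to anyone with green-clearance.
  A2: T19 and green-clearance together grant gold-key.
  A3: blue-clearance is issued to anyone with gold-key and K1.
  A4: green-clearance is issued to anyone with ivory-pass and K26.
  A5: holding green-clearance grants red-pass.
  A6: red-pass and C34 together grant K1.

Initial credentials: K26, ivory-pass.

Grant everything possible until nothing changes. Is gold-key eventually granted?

gold-key would need T19 and green-clearance (A2), but T19 is never granted.

No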